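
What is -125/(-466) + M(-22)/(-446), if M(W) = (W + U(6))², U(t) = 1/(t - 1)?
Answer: -1035699/1298975 ≈ -0.79732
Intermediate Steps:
U(t) = 1/(-1 + t)
M(W) = (⅕ + W)² (M(W) = (W + 1/(-1 + 6))² = (W + 1/5)² = (W + ⅕)² = (⅕ + W)²)
-125/(-466) + M(-22)/(-446) = -125/(-466) + ((1 + 5*(-22))²/25)/(-446) = -125*(-1/466) + ((1 - 110)²/25)*(-1/446) = 125/466 + ((1/25)*(-109)²)*(-1/446) = 125/466 + ((1/25)*11881)*(-1/446) = 125/466 + (11881/25)*(-1/446) = 125/466 - 11881/11150 = -1035699/1298975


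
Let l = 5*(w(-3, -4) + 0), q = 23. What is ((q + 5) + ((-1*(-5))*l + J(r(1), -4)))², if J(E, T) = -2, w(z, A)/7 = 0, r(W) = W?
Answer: 676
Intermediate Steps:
w(z, A) = 0 (w(z, A) = 7*0 = 0)
l = 0 (l = 5*(0 + 0) = 5*0 = 0)
((q + 5) + ((-1*(-5))*l + J(r(1), -4)))² = ((23 + 5) + (-1*(-5)*0 - 2))² = (28 + (5*0 - 2))² = (28 + (0 - 2))² = (28 - 2)² = 26² = 676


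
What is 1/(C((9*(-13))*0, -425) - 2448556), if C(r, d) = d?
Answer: -1/2448981 ≈ -4.0833e-7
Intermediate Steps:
1/(C((9*(-13))*0, -425) - 2448556) = 1/(-425 - 2448556) = 1/(-2448981) = -1/2448981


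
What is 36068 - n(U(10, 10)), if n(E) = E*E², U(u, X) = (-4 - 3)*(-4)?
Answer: 14116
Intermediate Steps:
U(u, X) = 28 (U(u, X) = -7*(-4) = 28)
n(E) = E³
36068 - n(U(10, 10)) = 36068 - 1*28³ = 36068 - 1*21952 = 36068 - 21952 = 14116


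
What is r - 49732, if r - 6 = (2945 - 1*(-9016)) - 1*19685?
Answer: -57450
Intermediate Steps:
r = -7718 (r = 6 + ((2945 - 1*(-9016)) - 1*19685) = 6 + ((2945 + 9016) - 19685) = 6 + (11961 - 19685) = 6 - 7724 = -7718)
r - 49732 = -7718 - 49732 = -57450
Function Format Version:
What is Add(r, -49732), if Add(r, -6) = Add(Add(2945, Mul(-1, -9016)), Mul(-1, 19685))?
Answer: -57450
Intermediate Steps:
r = -7718 (r = Add(6, Add(Add(2945, Mul(-1, -9016)), Mul(-1, 19685))) = Add(6, Add(Add(2945, 9016), -19685)) = Add(6, Add(11961, -19685)) = Add(6, -7724) = -7718)
Add(r, -49732) = Add(-7718, -49732) = -57450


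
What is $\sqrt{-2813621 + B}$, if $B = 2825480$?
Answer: $\sqrt{11859} \approx 108.9$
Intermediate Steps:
$\sqrt{-2813621 + B} = \sqrt{-2813621 + 2825480} = \sqrt{11859}$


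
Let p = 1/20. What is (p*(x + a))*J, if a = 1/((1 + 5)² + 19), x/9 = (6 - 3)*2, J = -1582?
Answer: -2350061/550 ≈ -4272.8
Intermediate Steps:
p = 1/20 ≈ 0.050000
x = 54 (x = 9*((6 - 3)*2) = 9*(3*2) = 9*6 = 54)
a = 1/55 (a = 1/(6² + 19) = 1/(36 + 19) = 1/55 ≈ 0.018182)
(p*(x + a))*J = ((54 + 1/55)/20)*(-1582) = ((1/20)*(2971/55))*(-1582) = (2971/1100)*(-1582) = -2350061/550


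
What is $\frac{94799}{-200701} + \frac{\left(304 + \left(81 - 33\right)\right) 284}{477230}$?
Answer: $- \frac{12588624601}{47890269115} \approx -0.26286$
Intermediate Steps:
$\frac{94799}{-200701} + \frac{\left(304 + \left(81 - 33\right)\right) 284}{477230} = 94799 \left(- \frac{1}{200701}\right) + \left(304 + \left(81 - 33\right)\right) 284 \cdot \frac{1}{477230} = - \frac{94799}{200701} + \left(304 + 48\right) 284 \cdot \frac{1}{477230} = - \frac{94799}{200701} + 352 \cdot 284 \cdot \frac{1}{477230} = - \frac{94799}{200701} + 99968 \cdot \frac{1}{477230} = - \frac{94799}{200701} + \frac{49984}{238615} = - \frac{12588624601}{47890269115}$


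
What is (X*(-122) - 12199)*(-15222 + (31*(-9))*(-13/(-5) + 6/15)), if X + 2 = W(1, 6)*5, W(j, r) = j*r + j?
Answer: 260557275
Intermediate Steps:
W(j, r) = j + j*r
X = 33 (X = -2 + (1*(1 + 6))*5 = -2 + (1*7)*5 = -2 + 7*5 = -2 + 35 = 33)
(X*(-122) - 12199)*(-15222 + (31*(-9))*(-13/(-5) + 6/15)) = (33*(-122) - 12199)*(-15222 + (31*(-9))*(-13/(-5) + 6/15)) = (-4026 - 12199)*(-15222 - 279*(-13*(-1/5) + 6*(1/15))) = -16225*(-15222 - 279*(13/5 + 2/5)) = -16225*(-15222 - 279*3) = -16225*(-15222 - 837) = -16225*(-16059) = 260557275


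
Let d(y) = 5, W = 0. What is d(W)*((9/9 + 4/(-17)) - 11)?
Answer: -870/17 ≈ -51.176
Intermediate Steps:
d(W)*((9/9 + 4/(-17)) - 11) = 5*((9/9 + 4/(-17)) - 11) = 5*((9*(1/9) + 4*(-1/17)) - 11) = 5*((1 - 4/17) - 11) = 5*(13/17 - 11) = 5*(-174/17) = -870/17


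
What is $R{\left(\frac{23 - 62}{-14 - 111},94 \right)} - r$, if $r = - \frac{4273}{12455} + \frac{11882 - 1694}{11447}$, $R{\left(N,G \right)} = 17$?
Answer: $\frac{2345752036}{142572385} \approx 16.453$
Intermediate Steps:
$r = \frac{77978509}{142572385}$ ($r = \left(-4273\right) \frac{1}{12455} + 10188 \cdot \frac{1}{11447} = - \frac{4273}{12455} + \frac{10188}{11447} = \frac{77978509}{142572385} \approx 0.54694$)
$R{\left(\frac{23 - 62}{-14 - 111},94 \right)} - r = 17 - \frac{77978509}{142572385} = \frac{2345752036}{142572385}$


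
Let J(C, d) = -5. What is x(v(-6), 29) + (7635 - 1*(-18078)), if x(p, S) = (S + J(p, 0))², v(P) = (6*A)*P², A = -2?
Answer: 26289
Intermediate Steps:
v(P) = -12*P² (v(P) = (6*(-2))*P² = -12*P²)
x(p, S) = (-5 + S)² (x(p, S) = (S - 5)² = (-5 + S)²)
x(v(-6), 29) + (7635 - 1*(-18078)) = (-5 + 29)² + (7635 - 1*(-18078)) = 24² + (7635 + 18078) = 576 + 25713 = 26289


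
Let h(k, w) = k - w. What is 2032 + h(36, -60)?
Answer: 2128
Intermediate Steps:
2032 + h(36, -60) = 2032 + (36 - 1*(-60)) = 2032 + (36 + 60) = 2032 + 96 = 2128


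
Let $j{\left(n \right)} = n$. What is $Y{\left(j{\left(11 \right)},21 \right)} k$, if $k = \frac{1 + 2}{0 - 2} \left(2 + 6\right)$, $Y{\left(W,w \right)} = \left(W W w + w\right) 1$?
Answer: $-30744$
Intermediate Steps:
$Y{\left(W,w \right)} = w + w W^{2}$ ($Y{\left(W,w \right)} = \left(W^{2} w + w\right) 1 = \left(w W^{2} + w\right) 1 = \left(w + w W^{2}\right) 1 = w + w W^{2}$)
$k = -12$ ($k = \frac{3}{-2} \cdot 8 = 3 \left(- \frac{1}{2}\right) 8 = \left(- \frac{3}{2}\right) 8 = -12$)
$Y{\left(j{\left(11 \right)},21 \right)} k = 21 \left(1 + 11^{2}\right) \left(-12\right) = 21 \left(1 + 121\right) \left(-12\right) = 21 \cdot 122 \left(-12\right) = 2562 \left(-12\right) = -30744$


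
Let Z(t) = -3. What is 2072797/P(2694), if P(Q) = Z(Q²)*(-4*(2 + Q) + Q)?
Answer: 2072797/24270 ≈ 85.406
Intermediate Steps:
P(Q) = 24 + 9*Q (P(Q) = -3*(-4*(2 + Q) + Q) = -3*((-8 - 4*Q) + Q) = -3*(-8 - 3*Q) = 24 + 9*Q)
2072797/P(2694) = 2072797/(24 + 9*2694) = 2072797/(24 + 24246) = 2072797/24270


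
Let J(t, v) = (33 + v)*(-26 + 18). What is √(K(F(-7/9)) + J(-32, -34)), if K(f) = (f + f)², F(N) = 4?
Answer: 6*√2 ≈ 8.4853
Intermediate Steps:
K(f) = 4*f² (K(f) = (2*f)² = 4*f²)
J(t, v) = -264 - 8*v (J(t, v) = (33 + v)*(-8) = -264 - 8*v)
√(K(F(-7/9)) + J(-32, -34)) = √(4*4² + (-264 - 8*(-34))) = √(4*16 + (-264 + 272)) = √(64 + 8) = √72 = 6*√2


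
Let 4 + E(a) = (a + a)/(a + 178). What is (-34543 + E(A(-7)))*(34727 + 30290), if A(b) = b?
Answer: -384091243367/171 ≈ -2.2461e+9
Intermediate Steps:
E(a) = -4 + 2*a/(178 + a) (E(a) = -4 + (a + a)/(a + 178) = -4 + (2*a)/(178 + a) = -4 + 2*a/(178 + a))
(-34543 + E(A(-7)))*(34727 + 30290) = (-34543 + 2*(-356 - 1*(-7))/(178 - 7))*(34727 + 30290) = (-34543 + 2*(-356 + 7)/171)*65017 = (-34543 + 2*(1/171)*(-349))*65017 = (-34543 - 698/171)*65017 = -5907551/171*65017 = -384091243367/171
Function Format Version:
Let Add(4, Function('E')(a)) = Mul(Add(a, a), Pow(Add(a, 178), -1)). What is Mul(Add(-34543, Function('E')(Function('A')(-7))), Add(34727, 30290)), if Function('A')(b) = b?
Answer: Rational(-384091243367, 171) ≈ -2.2461e+9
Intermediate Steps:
Function('E')(a) = Add(-4, Mul(2, a, Pow(Add(178, a), -1))) (Function('E')(a) = Add(-4, Mul(Add(a, a), Pow(Add(a, 178), -1))) = Add(-4, Mul(Mul(2, a), Pow(Add(178, a), -1))) = Add(-4, Mul(2, a, Pow(Add(178, a), -1))))
Mul(Add(-34543, Function('E')(Function('A')(-7))), Add(34727, 30290)) = Mul(Add(-34543, Mul(2, Pow(Add(178, -7), -1), Add(-356, Mul(-1, -7)))), Add(34727, 30290)) = Mul(Add(-34543, Mul(2, Pow(171, -1), Add(-356, 7))), 65017) = Mul(Add(-34543, Mul(2, Rational(1, 171), -349)), 65017) = Mul(Add(-34543, Rational(-698, 171)), 65017) = Mul(Rational(-5907551, 171), 65017) = Rational(-384091243367, 171)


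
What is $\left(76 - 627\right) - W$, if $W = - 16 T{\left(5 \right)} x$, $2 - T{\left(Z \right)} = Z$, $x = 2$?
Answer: $-647$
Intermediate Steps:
$T{\left(Z \right)} = 2 - Z$
$W = 96$ ($W = - 16 \left(2 - 5\right) 2 = \left(-16\right) \left(-3\right) 2 = 48 \cdot 2 = 96$)
$\left(76 - 627\right) - W = \left(76 - 627\right) - 96 = -551 - 96 = -647$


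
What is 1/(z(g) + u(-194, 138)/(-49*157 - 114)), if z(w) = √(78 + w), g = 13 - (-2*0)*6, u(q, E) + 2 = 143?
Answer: 1100787/5546361778 + 60949249*√91/5546361778 ≈ 0.10503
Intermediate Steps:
u(q, E) = 141 (u(q, E) = -2 + 143 = 141)
g = 13 (g = 13 - 0*6 = 13 - 1*0 = 13 + 0 = 13)
1/(z(g) + u(-194, 138)/(-49*157 - 114)) = 1/(√(78 + 13) + 141/(-49*157 - 114)) = 1/(√91 + 141/(-7693 - 114)) = 1/(√91 + 141/(-7807)) = 1/(√91 + 141*(-1/7807)) = 1/(√91 - 141/7807) = 1/(-141/7807 + √91)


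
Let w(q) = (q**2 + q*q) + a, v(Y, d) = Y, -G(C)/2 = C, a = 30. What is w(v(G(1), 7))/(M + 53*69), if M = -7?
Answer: 19/1825 ≈ 0.010411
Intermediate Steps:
G(C) = -2*C
w(q) = 30 + 2*q**2 (w(q) = (q**2 + q*q) + 30 = (q**2 + q**2) + 30 = 2*q**2 + 30 = 30 + 2*q**2)
w(v(G(1), 7))/(M + 53*69) = (30 + 2*(-2*1)**2)/(-7 + 53*69) = (30 + 2*(-2)**2)/(-7 + 3657) = (30 + 2*4)/3650 = (30 + 8)*(1/3650) = 38*(1/3650) = 19/1825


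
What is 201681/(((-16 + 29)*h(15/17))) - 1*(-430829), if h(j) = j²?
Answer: 146495626/325 ≈ 4.5076e+5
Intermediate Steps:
201681/(((-16 + 29)*h(15/17))) - 1*(-430829) = 201681/(((-16 + 29)*(15/17)²)) - 1*(-430829) = 201681/((13*(15*(1/17))²)) + 430829 = 201681/((13*(15/17)²)) + 430829 = 201681/((13*(225/289))) + 430829 = 201681/(2925/289) + 430829 = 201681*(289/2925) + 430829 = 6476201/325 + 430829 = 146495626/325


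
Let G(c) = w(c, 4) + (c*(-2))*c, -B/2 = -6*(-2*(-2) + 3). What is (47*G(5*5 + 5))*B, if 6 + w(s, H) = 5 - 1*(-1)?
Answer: -7106400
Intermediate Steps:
w(s, H) = 0 (w(s, H) = -6 + (5 - 1*(-1)) = -6 + (5 + 1) = -6 + 6 = 0)
B = 84 (B = -(-12)*(-2*(-2) + 3) = -(-12)*(4 + 3) = -(-12)*7 = -2*(-42) = 84)
G(c) = -2*c**2 (G(c) = 0 + (c*(-2))*c = 0 + (-2*c)*c = 0 - 2*c**2 = -2*c**2)
(47*G(5*5 + 5))*B = (47*(-2*(5*5 + 5)**2))*84 = (47*(-2*(25 + 5)**2))*84 = (47*(-2*30**2))*84 = (47*(-2*900))*84 = (47*(-1800))*84 = -84600*84 = -7106400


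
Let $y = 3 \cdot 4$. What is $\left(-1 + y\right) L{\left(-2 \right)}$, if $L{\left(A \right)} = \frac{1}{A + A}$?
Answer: $- \frac{11}{4} \approx -2.75$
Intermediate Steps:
$y = 12$
$L{\left(A \right)} = \frac{1}{2 A}$
$\left(-1 + y\right) L{\left(-2 \right)} = \left(-1 + 12\right) \frac{1}{2 \left(-2\right)} = 11 \cdot \frac{1}{2} \left(- \frac{1}{2}\right) = 11 \left(- \frac{1}{4}\right) = - \frac{11}{4}$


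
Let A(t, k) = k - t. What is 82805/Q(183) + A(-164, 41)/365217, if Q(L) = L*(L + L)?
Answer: 10085174725/8153834742 ≈ 1.2369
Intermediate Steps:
Q(L) = 2*L**2 (Q(L) = L*(2*L) = 2*L**2)
82805/Q(183) + A(-164, 41)/365217 = 82805/((2*183**2)) + (41 - 1*(-164))/365217 = 82805/((2*33489)) + (41 + 164)*(1/365217) = 82805/66978 + 205*(1/365217) = 82805*(1/66978) + 205/365217 = 82805/66978 + 205/365217 = 10085174725/8153834742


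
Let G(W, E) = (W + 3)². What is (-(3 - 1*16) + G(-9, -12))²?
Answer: 2401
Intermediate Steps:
G(W, E) = (3 + W)²
(-(3 - 1*16) + G(-9, -12))² = (-(3 - 1*16) + (3 - 9)²)² = (-(3 - 16) + (-6)²)² = (-1*(-13) + 36)² = (13 + 36)² = 49² = 2401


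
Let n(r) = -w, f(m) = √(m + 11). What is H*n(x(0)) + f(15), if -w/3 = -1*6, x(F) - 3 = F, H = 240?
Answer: -4320 + √26 ≈ -4314.9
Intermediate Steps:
f(m) = √(11 + m)
x(F) = 3 + F
w = 18 (w = -(-3)*6 = -3*(-6) = 18)
n(r) = -18 (n(r) = -1*18 = -18)
H*n(x(0)) + f(15) = 240*(-18) + √(11 + 15) = -4320 + √26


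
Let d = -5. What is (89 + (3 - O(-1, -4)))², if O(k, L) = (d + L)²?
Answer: 121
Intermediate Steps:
O(k, L) = (-5 + L)²
(89 + (3 - O(-1, -4)))² = (89 + (3 - (-5 - 4)²))² = (89 + (3 - 1*(-9)²))² = (89 + (3 - 1*81))² = (89 + (3 - 81))² = (89 - 78)² = 11² = 121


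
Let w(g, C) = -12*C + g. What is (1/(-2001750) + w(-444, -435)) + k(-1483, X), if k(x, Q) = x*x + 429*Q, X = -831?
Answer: 3698365240499/2001750 ≈ 1.8476e+6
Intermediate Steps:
w(g, C) = g - 12*C
k(x, Q) = x**2 + 429*Q
(1/(-2001750) + w(-444, -435)) + k(-1483, X) = (1/(-2001750) + (-444 - 12*(-435))) + ((-1483)**2 + 429*(-831)) = (-1/2001750 + (-444 + 5220)) + (2199289 - 356499) = (-1/2001750 + 4776) + 1842790 = 9560357999/2001750 + 1842790 = 3698365240499/2001750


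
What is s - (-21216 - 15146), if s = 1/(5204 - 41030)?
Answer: 1302705011/35826 ≈ 36362.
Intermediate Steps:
s = -1/35826 (s = 1/(-35826) = -1/35826 ≈ -2.7913e-5)
s - (-21216 - 15146) = -1/35826 - (-21216 - 15146) = -1/35826 - 1*(-36362) = -1/35826 + 36362 = 1302705011/35826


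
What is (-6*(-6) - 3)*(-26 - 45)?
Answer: -2343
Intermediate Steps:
(-6*(-6) - 3)*(-26 - 45) = (36 - 3)*(-71) = 33*(-71) = -2343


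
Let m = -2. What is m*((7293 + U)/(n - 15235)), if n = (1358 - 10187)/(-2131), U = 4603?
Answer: 12675188/8114239 ≈ 1.5621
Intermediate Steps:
n = 8829/2131 (n = -8829*(-1/2131) = 8829/2131 ≈ 4.1431)
m*((7293 + U)/(n - 15235)) = -2*(7293 + 4603)/(8829/2131 - 15235) = -23792/(-32456956/2131) = -23792*(-2131)/32456956 = -2*(-6337594/8114239) = 12675188/8114239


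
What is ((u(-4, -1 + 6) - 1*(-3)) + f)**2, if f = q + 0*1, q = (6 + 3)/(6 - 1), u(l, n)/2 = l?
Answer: 256/25 ≈ 10.240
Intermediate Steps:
u(l, n) = 2*l
q = 9/5 ≈ 1.8000
f = 9/5 (f = 9/5 + 0*1 = 9/5 + 0 = 9/5 ≈ 1.8000)
((u(-4, -1 + 6) - 1*(-3)) + f)**2 = ((2*(-4) - 1*(-3)) + 9/5)**2 = ((-8 + 3) + 9/5)**2 = (-5 + 9/5)**2 = (-16/5)**2 = 256/25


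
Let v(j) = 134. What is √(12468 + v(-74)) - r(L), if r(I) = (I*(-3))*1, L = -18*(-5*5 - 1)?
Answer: 1404 + √12602 ≈ 1516.3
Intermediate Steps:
L = 468 (L = -18*(-25 - 1) = -18*(-26) = 468)
r(I) = -3*I (r(I) = -3*I*1 = -3*I)
√(12468 + v(-74)) - r(L) = √(12468 + 134) - (-3)*468 = √12602 - 1*(-1404) = √12602 + 1404 = 1404 + √12602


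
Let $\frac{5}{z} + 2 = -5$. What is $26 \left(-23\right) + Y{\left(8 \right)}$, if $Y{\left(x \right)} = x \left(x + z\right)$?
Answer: $- \frac{3778}{7} \approx -539.71$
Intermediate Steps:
$z = - \frac{5}{7}$ ($z = \frac{5}{-2 - 5} = \frac{5}{-7} = 5 \left(- \frac{1}{7}\right) = - \frac{5}{7} \approx -0.71429$)
$Y{\left(x \right)} = x \left(- \frac{5}{7} + x\right)$ ($Y{\left(x \right)} = x \left(x - \frac{5}{7}\right) = x \left(- \frac{5}{7} + x\right)$)
$26 \left(-23\right) + Y{\left(8 \right)} = 26 \left(-23\right) + \frac{1}{7} \cdot 8 \left(-5 + 7 \cdot 8\right) = -598 + \frac{1}{7} \cdot 8 \left(-5 + 56\right) = -598 + \frac{1}{7} \cdot 8 \cdot 51 = -598 + \frac{408}{7} = - \frac{3778}{7}$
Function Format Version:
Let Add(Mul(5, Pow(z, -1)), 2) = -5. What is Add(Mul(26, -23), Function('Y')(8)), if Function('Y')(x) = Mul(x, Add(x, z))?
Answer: Rational(-3778, 7) ≈ -539.71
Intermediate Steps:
z = Rational(-5, 7) (z = Mul(5, Pow(Add(-2, -5), -1)) = Mul(5, Pow(-7, -1)) = Mul(5, Rational(-1, 7)) = Rational(-5, 7) ≈ -0.71429)
Function('Y')(x) = Mul(x, Add(Rational(-5, 7), x)) (Function('Y')(x) = Mul(x, Add(x, Rational(-5, 7))) = Mul(x, Add(Rational(-5, 7), x)))
Add(Mul(26, -23), Function('Y')(8)) = Add(Mul(26, -23), Mul(Rational(1, 7), 8, Add(-5, Mul(7, 8)))) = Add(-598, Mul(Rational(1, 7), 8, Add(-5, 56))) = Add(-598, Mul(Rational(1, 7), 8, 51)) = Add(-598, Rational(408, 7)) = Rational(-3778, 7)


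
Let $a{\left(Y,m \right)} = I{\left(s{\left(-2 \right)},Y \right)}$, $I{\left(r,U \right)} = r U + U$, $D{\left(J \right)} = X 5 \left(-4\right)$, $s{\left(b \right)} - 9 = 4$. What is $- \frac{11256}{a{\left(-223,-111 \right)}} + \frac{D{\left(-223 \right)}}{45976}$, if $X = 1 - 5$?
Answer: $\frac{4622818}{1281581} \approx 3.6071$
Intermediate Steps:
$X = -4$
$s{\left(b \right)} = 13$ ($s{\left(b \right)} = 9 + 4 = 13$)
$D{\left(J \right)} = 80$ ($D{\left(J \right)} = \left(-4\right) 5 \left(-4\right) = \left(-20\right) \left(-4\right) = 80$)
$I{\left(r,U \right)} = U + U r$ ($I{\left(r,U \right)} = U r + U = U + U r$)
$a{\left(Y,m \right)} = 14 Y$ ($a{\left(Y,m \right)} = Y \left(1 + 13\right) = Y 14 = 14 Y$)
$- \frac{11256}{a{\left(-223,-111 \right)}} + \frac{D{\left(-223 \right)}}{45976} = - \frac{11256}{14 \left(-223\right)} + \frac{80}{45976} = - \frac{11256}{-3122} + 80 \cdot \frac{1}{45976} = \left(-11256\right) \left(- \frac{1}{3122}\right) + \frac{10}{5747} = \frac{804}{223} + \frac{10}{5747} = \frac{4622818}{1281581}$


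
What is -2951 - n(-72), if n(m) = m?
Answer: -2879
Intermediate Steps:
-2951 - n(-72) = -2951 - 1*(-72) = -2951 + 72 = -2879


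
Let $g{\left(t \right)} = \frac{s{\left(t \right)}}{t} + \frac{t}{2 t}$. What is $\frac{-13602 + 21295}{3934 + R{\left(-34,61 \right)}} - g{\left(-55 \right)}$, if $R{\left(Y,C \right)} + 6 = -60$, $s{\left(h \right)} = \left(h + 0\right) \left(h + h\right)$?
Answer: $\frac{431239}{3868} \approx 111.49$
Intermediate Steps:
$s{\left(h \right)} = 2 h^{2}$ ($s{\left(h \right)} = h 2 h = 2 h^{2}$)
$R{\left(Y,C \right)} = -66$ ($R{\left(Y,C \right)} = -6 - 60 = -66$)
$g{\left(t \right)} = \frac{1}{2} + 2 t$ ($g{\left(t \right)} = \frac{2 t^{2}}{t} + \frac{t}{2 t} = 2 t + t \frac{1}{2 t} = 2 t + \frac{1}{2} = \frac{1}{2} + 2 t$)
$\frac{-13602 + 21295}{3934 + R{\left(-34,61 \right)}} - g{\left(-55 \right)} = \frac{-13602 + 21295}{3934 - 66} - \left(\frac{1}{2} + 2 \left(-55\right)\right) = \frac{7693}{3868} - \left(\frac{1}{2} - 110\right) = 7693 \cdot \frac{1}{3868} - - \frac{219}{2} = \frac{7693}{3868} + \frac{219}{2} = \frac{431239}{3868}$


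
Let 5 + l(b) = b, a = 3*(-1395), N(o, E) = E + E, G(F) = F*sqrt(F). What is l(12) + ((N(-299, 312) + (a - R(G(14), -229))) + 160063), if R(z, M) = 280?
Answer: 156229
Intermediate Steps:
G(F) = F**(3/2)
N(o, E) = 2*E
a = -4185
l(b) = -5 + b
l(12) + ((N(-299, 312) + (a - R(G(14), -229))) + 160063) = (-5 + 12) + ((2*312 + (-4185 - 1*280)) + 160063) = 7 + ((624 + (-4185 - 280)) + 160063) = 7 + ((624 - 4465) + 160063) = 7 + (-3841 + 160063) = 7 + 156222 = 156229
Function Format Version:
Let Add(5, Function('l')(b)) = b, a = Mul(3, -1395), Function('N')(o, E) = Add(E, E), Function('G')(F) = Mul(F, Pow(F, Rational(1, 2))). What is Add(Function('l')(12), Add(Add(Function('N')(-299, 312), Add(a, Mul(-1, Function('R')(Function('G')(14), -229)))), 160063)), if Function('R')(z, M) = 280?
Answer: 156229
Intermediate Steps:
Function('G')(F) = Pow(F, Rational(3, 2))
Function('N')(o, E) = Mul(2, E)
a = -4185
Function('l')(b) = Add(-5, b)
Add(Function('l')(12), Add(Add(Function('N')(-299, 312), Add(a, Mul(-1, Function('R')(Function('G')(14), -229)))), 160063)) = Add(Add(-5, 12), Add(Add(Mul(2, 312), Add(-4185, Mul(-1, 280))), 160063)) = Add(7, Add(Add(624, Add(-4185, -280)), 160063)) = Add(7, Add(Add(624, -4465), 160063)) = Add(7, Add(-3841, 160063)) = Add(7, 156222) = 156229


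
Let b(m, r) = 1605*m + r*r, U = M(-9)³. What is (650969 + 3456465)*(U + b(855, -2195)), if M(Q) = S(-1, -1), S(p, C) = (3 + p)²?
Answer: 25426511565976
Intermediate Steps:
M(Q) = 4 (M(Q) = (3 - 1)² = 2² = 4)
U = 64 (U = 4³ = 64)
b(m, r) = r² + 1605*m (b(m, r) = 1605*m + r² = r² + 1605*m)
(650969 + 3456465)*(U + b(855, -2195)) = (650969 + 3456465)*(64 + ((-2195)² + 1605*855)) = 4107434*(64 + (4818025 + 1372275)) = 4107434*(64 + 6190300) = 4107434*6190364 = 25426511565976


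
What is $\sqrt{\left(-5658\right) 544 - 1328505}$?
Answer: $11 i \sqrt{36417} \approx 2099.2 i$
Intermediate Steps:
$\sqrt{\left(-5658\right) 544 - 1328505} = \sqrt{-3077952 - 1328505} = \sqrt{-4406457} = 11 i \sqrt{36417}$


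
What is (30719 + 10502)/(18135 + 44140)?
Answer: 41221/62275 ≈ 0.66192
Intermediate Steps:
(30719 + 10502)/(18135 + 44140) = 41221/62275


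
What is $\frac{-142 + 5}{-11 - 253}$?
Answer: $\frac{137}{264} \approx 0.51894$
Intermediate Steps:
$\frac{-142 + 5}{-11 - 253} = - \frac{137}{-264} = \left(-137\right) \left(- \frac{1}{264}\right) = \frac{137}{264}$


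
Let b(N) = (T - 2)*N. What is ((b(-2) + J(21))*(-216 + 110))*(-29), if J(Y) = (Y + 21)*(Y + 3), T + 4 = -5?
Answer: 3166220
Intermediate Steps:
T = -9 (T = -4 - 5 = -9)
J(Y) = (3 + Y)*(21 + Y) (J(Y) = (21 + Y)*(3 + Y) = (3 + Y)*(21 + Y))
b(N) = -11*N (b(N) = (-9 - 2)*N = -11*N)
((b(-2) + J(21))*(-216 + 110))*(-29) = ((-11*(-2) + (63 + 21² + 24*21))*(-216 + 110))*(-29) = ((22 + (63 + 441 + 504))*(-106))*(-29) = ((22 + 1008)*(-106))*(-29) = (1030*(-106))*(-29) = -109180*(-29) = 3166220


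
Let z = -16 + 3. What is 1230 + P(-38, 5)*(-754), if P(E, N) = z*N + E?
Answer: 78892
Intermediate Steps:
z = -13
P(E, N) = E - 13*N (P(E, N) = -13*N + E = E - 13*N)
1230 + P(-38, 5)*(-754) = 1230 + (-38 - 13*5)*(-754) = 1230 + (-38 - 65)*(-754) = 1230 - 103*(-754) = 1230 + 77662 = 78892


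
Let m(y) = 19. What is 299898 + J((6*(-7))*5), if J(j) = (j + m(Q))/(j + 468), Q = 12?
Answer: 77373493/258 ≈ 2.9990e+5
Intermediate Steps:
J(j) = (19 + j)/(468 + j) (J(j) = (j + 19)/(j + 468) = (19 + j)/(468 + j))
299898 + J((6*(-7))*5) = 299898 + (19 + (6*(-7))*5)/(468 + (6*(-7))*5) = 299898 + (19 - 42*5)/(468 - 42*5) = 299898 + (19 - 210)/(468 - 210) = 299898 - 191/258 = 77373493/258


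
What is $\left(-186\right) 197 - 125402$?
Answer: $-162044$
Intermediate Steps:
$\left(-186\right) 197 - 125402 = -36642 - 125402 = -162044$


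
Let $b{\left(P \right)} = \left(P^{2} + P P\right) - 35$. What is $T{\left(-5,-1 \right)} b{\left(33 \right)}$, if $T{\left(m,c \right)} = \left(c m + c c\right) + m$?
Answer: $2143$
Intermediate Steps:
$T{\left(m,c \right)} = m + c^{2} + c m$ ($T{\left(m,c \right)} = \left(c m + c^{2}\right) + m = \left(c^{2} + c m\right) + m = m + c^{2} + c m$)
$b{\left(P \right)} = -35 + 2 P^{2}$ ($b{\left(P \right)} = \left(P^{2} + P^{2}\right) - 35 = 2 P^{2} - 35 = -35 + 2 P^{2}$)
$T{\left(-5,-1 \right)} b{\left(33 \right)} = \left(-5 + \left(-1\right)^{2} - -5\right) \left(-35 + 2 \cdot 33^{2}\right) = \left(-5 + 1 + 5\right) \left(-35 + 2 \cdot 1089\right) = 1 \left(-35 + 2178\right) = 1 \cdot 2143 = 2143$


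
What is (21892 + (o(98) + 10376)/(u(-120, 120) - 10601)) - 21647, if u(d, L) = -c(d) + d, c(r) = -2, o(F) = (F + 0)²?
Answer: 96525/397 ≈ 243.14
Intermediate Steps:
o(F) = F²
u(d, L) = 2 + d (u(d, L) = -1*(-2) + d = 2 + d)
(21892 + (o(98) + 10376)/(u(-120, 120) - 10601)) - 21647 = (21892 + (98² + 10376)/((2 - 120) - 10601)) - 21647 = (21892 + (9604 + 10376)/(-118 - 10601)) - 21647 = (21892 + 19980/(-10719)) - 21647 = (21892 + 19980*(-1/10719)) - 21647 = (21892 - 740/397) - 21647 = 8690384/397 - 21647 = 96525/397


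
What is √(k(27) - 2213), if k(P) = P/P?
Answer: 2*I*√553 ≈ 47.032*I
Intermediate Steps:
k(P) = 1
√(k(27) - 2213) = √(1 - 2213) = √(-2212) = 2*I*√553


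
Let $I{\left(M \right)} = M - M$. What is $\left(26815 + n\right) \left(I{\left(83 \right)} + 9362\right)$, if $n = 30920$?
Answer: $540515070$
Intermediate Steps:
$I{\left(M \right)} = 0$
$\left(26815 + n\right) \left(I{\left(83 \right)} + 9362\right) = \left(26815 + 30920\right) \left(0 + 9362\right) = 57735 \cdot 9362 = 540515070$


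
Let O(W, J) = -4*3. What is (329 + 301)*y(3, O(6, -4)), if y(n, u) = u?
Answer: -7560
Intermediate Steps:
O(W, J) = -12
(329 + 301)*y(3, O(6, -4)) = (329 + 301)*(-12) = 630*(-12) = -7560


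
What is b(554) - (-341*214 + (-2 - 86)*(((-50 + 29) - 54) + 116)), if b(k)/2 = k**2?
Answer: 690414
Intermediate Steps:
b(k) = 2*k**2
b(554) - (-341*214 + (-2 - 86)*(((-50 + 29) - 54) + 116)) = 2*554**2 - (-341*214 + (-2 - 86)*(((-50 + 29) - 54) + 116)) = 2*306916 - (-72974 - 88*((-21 - 54) + 116)) = 613832 - (-72974 - 88*(-75 + 116)) = 613832 - (-72974 - 88*41) = 613832 - (-72974 - 3608) = 613832 - 1*(-76582) = 613832 + 76582 = 690414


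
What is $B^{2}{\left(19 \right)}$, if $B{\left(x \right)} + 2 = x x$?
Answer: $128881$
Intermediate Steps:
$B{\left(x \right)} = -2 + x^{2}$ ($B{\left(x \right)} = -2 + x x = -2 + x^{2}$)
$B^{2}{\left(19 \right)} = \left(-2 + 19^{2}\right)^{2} = \left(-2 + 361\right)^{2} = 359^{2} = 128881$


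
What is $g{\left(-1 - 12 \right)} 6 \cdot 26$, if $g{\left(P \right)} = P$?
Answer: $-2028$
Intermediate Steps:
$g{\left(-1 - 12 \right)} 6 \cdot 26 = \left(-1 - 12\right) 6 \cdot 26 = \left(-13\right) 6 \cdot 26 = \left(-78\right) 26 = -2028$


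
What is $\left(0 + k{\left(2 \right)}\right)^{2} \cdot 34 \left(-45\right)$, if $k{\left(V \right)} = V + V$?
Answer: $-24480$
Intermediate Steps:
$k{\left(V \right)} = 2 V$
$\left(0 + k{\left(2 \right)}\right)^{2} \cdot 34 \left(-45\right) = \left(0 + 2 \cdot 2\right)^{2} \cdot 34 \left(-45\right) = \left(0 + 4\right)^{2} \cdot 34 \left(-45\right) = 4^{2} \cdot 34 \left(-45\right) = 16 \cdot 34 \left(-45\right) = 544 \left(-45\right) = -24480$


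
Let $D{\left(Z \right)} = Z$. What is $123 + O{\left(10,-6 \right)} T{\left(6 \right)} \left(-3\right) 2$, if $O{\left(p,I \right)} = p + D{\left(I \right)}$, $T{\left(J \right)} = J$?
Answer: $-21$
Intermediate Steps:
$O{\left(p,I \right)} = I + p$ ($O{\left(p,I \right)} = p + I = I + p$)
$123 + O{\left(10,-6 \right)} T{\left(6 \right)} \left(-3\right) 2 = 123 + \left(-6 + 10\right) 6 \left(-3\right) 2 = 123 + 4 \left(\left(-18\right) 2\right) = 123 + 4 \left(-36\right) = 123 - 144 = -21$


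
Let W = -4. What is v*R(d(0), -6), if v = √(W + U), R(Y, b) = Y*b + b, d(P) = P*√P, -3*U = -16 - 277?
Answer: -2*√843 ≈ -58.069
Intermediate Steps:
U = 293/3 (U = -(-16 - 277)/3 = -⅓*(-293) = 293/3 ≈ 97.667)
d(P) = P^(3/2)
R(Y, b) = b + Y*b
v = √843/3 (v = √(-4 + 293/3) = √(281/3) = √843/3 ≈ 9.6782)
v*R(d(0), -6) = (√843/3)*(-6*(1 + 0^(3/2))) = (√843/3)*(-6*(1 + 0)) = (√843/3)*(-6*1) = (√843/3)*(-6) = -2*√843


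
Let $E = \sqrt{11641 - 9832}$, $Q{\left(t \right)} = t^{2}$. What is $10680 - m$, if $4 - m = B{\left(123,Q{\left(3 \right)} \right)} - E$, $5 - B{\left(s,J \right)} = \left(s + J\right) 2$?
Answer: $10417 - 3 \sqrt{201} \approx 10374.0$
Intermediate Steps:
$E = 3 \sqrt{201}$ ($E = \sqrt{1809} = 3 \sqrt{201} \approx 42.532$)
$B{\left(s,J \right)} = 5 - 2 J - 2 s$ ($B{\left(s,J \right)} = 5 - \left(s + J\right) 2 = 5 - \left(J + s\right) 2 = 5 - \left(2 J + 2 s\right) = 5 - 2 J - 2 s$)
$m = 263 + 3 \sqrt{201}$ ($m = 4 - \left(\left(5 - 2 \cdot 3^{2} - 246\right) - 3 \sqrt{201}\right) = 4 - \left(\left(5 - 18 - 246\right) - 3 \sqrt{201}\right) = 4 - \left(-259 - 3 \sqrt{201}\right) = 4 + \left(259 + 3 \sqrt{201}\right) = 263 + 3 \sqrt{201} \approx 305.53$)
$10680 - m = 10680 - \left(263 + 3 \sqrt{201}\right) = 10417 - 3 \sqrt{201}$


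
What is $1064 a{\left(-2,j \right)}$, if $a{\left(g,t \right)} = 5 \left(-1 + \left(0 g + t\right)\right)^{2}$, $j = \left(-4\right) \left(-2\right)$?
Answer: $260680$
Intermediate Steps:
$j = 8$
$a{\left(g,t \right)} = 5 \left(-1 + t\right)^{2}$ ($a{\left(g,t \right)} = 5 \left(-1 + \left(0 + t\right)\right)^{2} = 5 \left(-1 + t\right)^{2}$)
$1064 a{\left(-2,j \right)} = 1064 \cdot 5 \left(-1 + 8\right)^{2} = 1064 \cdot 5 \cdot 7^{2} = 1064 \cdot 5 \cdot 49 = 1064 \cdot 245 = 260680$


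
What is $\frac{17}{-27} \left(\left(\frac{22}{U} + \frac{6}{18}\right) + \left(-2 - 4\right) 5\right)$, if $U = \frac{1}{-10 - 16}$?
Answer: $\frac{30685}{81} \approx 378.83$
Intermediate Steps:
$U = - \frac{1}{26}$ ($U = \frac{1}{-26} = - \frac{1}{26} \approx -0.038462$)
$\frac{17}{-27} \left(\left(\frac{22}{U} + \frac{6}{18}\right) + \left(-2 - 4\right) 5\right) = \frac{17}{-27} \left(\left(\frac{22}{- \frac{1}{26}} + \frac{6}{18}\right) + \left(-2 - 4\right) 5\right) = 17 \left(- \frac{1}{27}\right) \left(\left(22 \left(-26\right) + 6 \cdot \frac{1}{18}\right) - 30\right) = - \frac{17 \left(\left(-572 + \frac{1}{3}\right) - 30\right)}{27} = - \frac{17 \left(- \frac{1715}{3} - 30\right)}{27} = \left(- \frac{17}{27}\right) \left(- \frac{1805}{3}\right) = \frac{30685}{81}$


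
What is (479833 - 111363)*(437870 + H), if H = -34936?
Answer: 148469090980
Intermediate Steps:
(479833 - 111363)*(437870 + H) = (479833 - 111363)*(437870 - 34936) = 368470*402934 = 148469090980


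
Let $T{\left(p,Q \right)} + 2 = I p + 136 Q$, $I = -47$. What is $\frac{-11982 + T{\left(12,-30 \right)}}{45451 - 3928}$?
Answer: $- \frac{16628}{41523} \approx -0.40045$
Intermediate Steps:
$T{\left(p,Q \right)} = -2 - 47 p + 136 Q$ ($T{\left(p,Q \right)} = -2 + \left(- 47 p + 136 Q\right) = -2 - 47 p + 136 Q$)
$\frac{-11982 + T{\left(12,-30 \right)}}{45451 - 3928} = \frac{-11982 - 4646}{45451 - 3928} = \frac{-11982 - 4646}{41523} = \left(-11982 - 4646\right) \frac{1}{41523} = \left(-16628\right) \frac{1}{41523} = - \frac{16628}{41523}$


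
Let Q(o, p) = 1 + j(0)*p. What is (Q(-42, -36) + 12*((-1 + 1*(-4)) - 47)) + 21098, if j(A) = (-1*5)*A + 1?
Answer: 20439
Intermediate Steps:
j(A) = 1 - 5*A (j(A) = -5*A + 1 = 1 - 5*A)
Q(o, p) = 1 + p (Q(o, p) = 1 + (1 - 5*0)*p = 1 + (1 + 0)*p = 1 + 1*p = 1 + p)
(Q(-42, -36) + 12*((-1 + 1*(-4)) - 47)) + 21098 = ((1 - 36) + 12*((-1 + 1*(-4)) - 47)) + 21098 = (-35 + 12*((-1 - 4) - 47)) + 21098 = (-35 + 12*(-5 - 47)) + 21098 = (-35 + 12*(-52)) + 21098 = (-35 - 624) + 21098 = -659 + 21098 = 20439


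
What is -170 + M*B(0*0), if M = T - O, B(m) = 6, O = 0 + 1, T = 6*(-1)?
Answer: -212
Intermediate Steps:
T = -6
O = 1
M = -7 (M = -6 - 1*1 = -6 - 1 = -7)
-170 + M*B(0*0) = -170 - 7*6 = -170 - 42 = -212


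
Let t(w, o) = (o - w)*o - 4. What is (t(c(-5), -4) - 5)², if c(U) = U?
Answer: 169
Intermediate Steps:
t(w, o) = -4 + o*(o - w) (t(w, o) = o*(o - w) - 4 = -4 + o*(o - w))
(t(c(-5), -4) - 5)² = ((-4 + (-4)² - 1*(-4)*(-5)) - 5)² = ((-4 + 16 - 20) - 5)² = (-8 - 5)² = (-13)² = 169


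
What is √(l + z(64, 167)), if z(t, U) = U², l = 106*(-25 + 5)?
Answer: √25769 ≈ 160.53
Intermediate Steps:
l = -2120 (l = 106*(-20) = -2120)
√(l + z(64, 167)) = √(-2120 + 167²) = √(-2120 + 27889) = √25769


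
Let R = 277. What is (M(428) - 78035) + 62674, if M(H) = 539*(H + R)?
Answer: 364634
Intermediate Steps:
M(H) = 149303 + 539*H (M(H) = 539*(H + 277) = 539*(277 + H) = 149303 + 539*H)
(M(428) - 78035) + 62674 = ((149303 + 539*428) - 78035) + 62674 = ((149303 + 230692) - 78035) + 62674 = (379995 - 78035) + 62674 = 301960 + 62674 = 364634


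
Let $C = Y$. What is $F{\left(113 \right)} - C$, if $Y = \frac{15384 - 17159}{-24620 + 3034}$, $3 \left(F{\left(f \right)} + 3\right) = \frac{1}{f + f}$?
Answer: $- \frac{11271947}{3658827} \approx -3.0808$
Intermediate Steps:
$F{\left(f \right)} = -3 + \frac{1}{6 f}$ ($F{\left(f \right)} = -3 + \frac{1}{3 \left(f + f\right)} = -3 + \frac{1}{3 \cdot 2 f} = -3 + \frac{\frac{1}{2} \frac{1}{f}}{3} = -3 + \frac{1}{6 f}$)
$Y = \frac{1775}{21586}$ ($Y = - \frac{1775}{-21586} = \left(-1775\right) \left(- \frac{1}{21586}\right) = \frac{1775}{21586} \approx 0.082229$)
$C = \frac{1775}{21586} \approx 0.082229$
$F{\left(113 \right)} - C = \left(-3 + \frac{1}{6 \cdot 113}\right) - \frac{1775}{21586} = \left(-3 + \frac{1}{6} \cdot \frac{1}{113}\right) - \frac{1775}{21586} = \left(-3 + \frac{1}{678}\right) - \frac{1775}{21586} = - \frac{2033}{678} - \frac{1775}{21586} = - \frac{11271947}{3658827}$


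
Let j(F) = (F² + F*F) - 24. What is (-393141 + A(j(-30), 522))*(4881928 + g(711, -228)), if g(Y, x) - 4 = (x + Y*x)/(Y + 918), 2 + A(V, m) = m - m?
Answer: -1042157210251852/543 ≈ -1.9193e+12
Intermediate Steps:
j(F) = -24 + 2*F² (j(F) = (F² + F²) - 24 = 2*F² - 24 = -24 + 2*F²)
A(V, m) = -2 (A(V, m) = -2 + (m - m) = -2 + 0 = -2)
g(Y, x) = 4 + (x + Y*x)/(918 + Y) (g(Y, x) = 4 + (x + Y*x)/(Y + 918) = 4 + (x + Y*x)/(918 + Y))
(-393141 + A(j(-30), 522))*(4881928 + g(711, -228)) = (-393141 - 2)*(4881928 + (3672 - 228 + 4*711 + 711*(-228))/(918 + 711)) = -393143*(4881928 + (3672 - 228 + 2844 - 162108)/1629) = -393143*(4881928 + (1/1629)*(-155820)) = -393143*(4881928 - 51940/543) = -393143*2650834964/543 = -1042157210251852/543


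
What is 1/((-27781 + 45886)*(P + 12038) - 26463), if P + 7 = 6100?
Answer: 1/328235292 ≈ 3.0466e-9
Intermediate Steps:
P = 6093 (P = -7 + 6100 = 6093)
1/((-27781 + 45886)*(P + 12038) - 26463) = 1/((-27781 + 45886)*(6093 + 12038) - 26463) = 1/(18105*18131 - 26463) = 1/(328261755 - 26463) = 1/328235292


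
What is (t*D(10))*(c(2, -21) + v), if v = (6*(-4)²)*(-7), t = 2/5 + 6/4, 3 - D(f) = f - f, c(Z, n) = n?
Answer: -39501/10 ≈ -3950.1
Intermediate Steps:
D(f) = 3 (D(f) = 3 - (f - f) = 3 - 1*0 = 3 + 0 = 3)
t = 19/10 (t = 2*(⅕) + 6*(¼) = ⅖ + 3/2 = 19/10 ≈ 1.9000)
v = -672 (v = (6*16)*(-7) = 96*(-7) = -672)
(t*D(10))*(c(2, -21) + v) = ((19/10)*3)*(-21 - 672) = (57/10)*(-693) = -39501/10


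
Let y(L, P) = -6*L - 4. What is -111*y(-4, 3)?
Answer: -2220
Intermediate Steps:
y(L, P) = -4 - 6*L
-111*y(-4, 3) = -111*(-4 - 6*(-4)) = -111*(-4 + 24) = -111*20 = -2220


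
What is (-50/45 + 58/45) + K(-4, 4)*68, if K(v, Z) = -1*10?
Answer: -30592/45 ≈ -679.82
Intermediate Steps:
K(v, Z) = -10
(-50/45 + 58/45) + K(-4, 4)*68 = (-50/45 + 58/45) - 10*68 = (-50*1/45 + 58*(1/45)) - 680 = (-10/9 + 58/45) - 680 = 8/45 - 680 = -30592/45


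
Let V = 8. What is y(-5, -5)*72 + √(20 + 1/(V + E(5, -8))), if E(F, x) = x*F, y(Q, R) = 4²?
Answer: 1152 + 3*√142/8 ≈ 1156.5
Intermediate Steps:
y(Q, R) = 16
E(F, x) = F*x
y(-5, -5)*72 + √(20 + 1/(V + E(5, -8))) = 16*72 + √(20 + 1/(8 + 5*(-8))) = 1152 + √(20 + 1/(8 - 40)) = 1152 + √(20 + 1/(-32)) = 1152 + √(20 - 1/32) = 1152 + √(639/32) = 1152 + 3*√142/8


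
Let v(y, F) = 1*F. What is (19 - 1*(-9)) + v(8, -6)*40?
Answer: -212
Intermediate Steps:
v(y, F) = F
(19 - 1*(-9)) + v(8, -6)*40 = (19 - 1*(-9)) - 6*40 = (19 + 9) - 240 = 28 - 240 = -212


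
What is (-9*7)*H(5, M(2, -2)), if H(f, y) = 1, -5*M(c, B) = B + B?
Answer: -63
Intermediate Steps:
M(c, B) = -2*B/5 (M(c, B) = -(B + B)/5 = -2*B/5)
(-9*7)*H(5, M(2, -2)) = -9*7*1 = -63*1 = -63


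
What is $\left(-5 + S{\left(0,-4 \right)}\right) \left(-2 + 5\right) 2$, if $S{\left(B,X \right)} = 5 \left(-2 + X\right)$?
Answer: $-210$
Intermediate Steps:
$S{\left(B,X \right)} = -10 + 5 X$
$\left(-5 + S{\left(0,-4 \right)}\right) \left(-2 + 5\right) 2 = \left(-5 + \left(-10 + 5 \left(-4\right)\right)\right) \left(-2 + 5\right) 2 = \left(-5 - 30\right) 3 \cdot 2 = \left(-5 - 30\right) 6 = \left(-35\right) 6 = -210$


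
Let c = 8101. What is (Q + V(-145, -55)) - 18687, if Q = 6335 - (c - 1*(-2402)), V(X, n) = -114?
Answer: -22969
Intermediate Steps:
Q = -4168 (Q = 6335 - (8101 - 1*(-2402)) = 6335 - (8101 + 2402) = 6335 - 1*10503 = 6335 - 10503 = -4168)
(Q + V(-145, -55)) - 18687 = (-4168 - 114) - 18687 = -4282 - 18687 = -22969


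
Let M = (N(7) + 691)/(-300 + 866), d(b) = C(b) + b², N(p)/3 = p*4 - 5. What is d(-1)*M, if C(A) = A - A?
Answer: 380/283 ≈ 1.3428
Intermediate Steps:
C(A) = 0
N(p) = -15 + 12*p (N(p) = 3*(p*4 - 5) = 3*(4*p - 5) = 3*(-5 + 4*p) = -15 + 12*p)
d(b) = b² (d(b) = 0 + b² = b²)
M = 380/283 (M = ((-15 + 12*7) + 691)/(-300 + 866) = ((-15 + 84) + 691)/566 = (69 + 691)*(1/566) = 760*(1/566) = 380/283 ≈ 1.3428)
d(-1)*M = (-1)²*(380/283) = 1*(380/283) = 380/283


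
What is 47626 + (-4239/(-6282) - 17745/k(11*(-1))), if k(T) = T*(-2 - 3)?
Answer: 363200407/7678 ≈ 47304.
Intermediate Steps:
k(T) = -5*T (k(T) = T*(-5) = -5*T)
47626 + (-4239/(-6282) - 17745/k(11*(-1))) = 47626 + (-4239/(-6282) - 17745/((-55*(-1)))) = 47626 + (-4239*(-1/6282) - 17745/((-5*(-11)))) = 47626 + (471/698 - 17745/55) = 47626 + (471/698 - 17745*1/55) = 47626 + (471/698 - 3549/11) = 47626 - 2472021/7678 = 363200407/7678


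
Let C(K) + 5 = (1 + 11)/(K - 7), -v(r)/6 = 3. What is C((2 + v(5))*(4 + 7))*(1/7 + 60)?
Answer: -130089/427 ≈ -304.66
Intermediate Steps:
v(r) = -18 (v(r) = -6*3 = -18)
C(K) = -5 + 12/(-7 + K) (C(K) = -5 + (1 + 11)/(K - 7) = -5 + 12/(-7 + K))
C((2 + v(5))*(4 + 7))*(1/7 + 60) = ((47 - 5*(2 - 18)*(4 + 7))/(-7 + (2 - 18)*(4 + 7)))*(1/7 + 60) = ((47 - (-80)*11)/(-7 - 16*11))*(⅐ + 60) = ((47 - 5*(-176))/(-7 - 176))*(421/7) = ((47 + 880)/(-183))*(421/7) = -1/183*927*(421/7) = -309/61*421/7 = -130089/427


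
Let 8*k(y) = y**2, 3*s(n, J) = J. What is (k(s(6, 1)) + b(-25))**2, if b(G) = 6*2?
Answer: 748225/5184 ≈ 144.33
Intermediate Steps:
s(n, J) = J/3
k(y) = y**2/8
b(G) = 12
(k(s(6, 1)) + b(-25))**2 = (((1/3)*1)**2/8 + 12)**2 = ((1/3)**2/8 + 12)**2 = ((1/8)*(1/9) + 12)**2 = (1/72 + 12)**2 = (865/72)**2 = 748225/5184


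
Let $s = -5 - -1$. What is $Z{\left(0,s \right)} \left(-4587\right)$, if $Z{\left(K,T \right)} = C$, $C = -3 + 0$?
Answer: $13761$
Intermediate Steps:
$s = -4$ ($s = -5 + 1 = -4$)
$C = -3$
$Z{\left(K,T \right)} = -3$
$Z{\left(0,s \right)} \left(-4587\right) = \left(-3\right) \left(-4587\right) = 13761$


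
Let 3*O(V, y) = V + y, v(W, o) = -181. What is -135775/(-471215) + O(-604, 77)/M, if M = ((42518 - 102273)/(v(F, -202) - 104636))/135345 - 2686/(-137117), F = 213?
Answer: -378853081595664494876/42257470825924955 ≈ -8965.3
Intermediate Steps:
M = 7622603313145/389040881191641 (M = ((42518 - 102273)/(-181 - 104636))/135345 - 2686/(-137117) = -59755/(-104817)*(1/135345) - 2686*(-1/137117) = -59755*(-1/104817)*(1/135345) + 2686/137117 = (59755/104817)*(1/135345) + 2686/137117 = 11951/2837291373 + 2686/137117 = 7622603313145/389040881191641 ≈ 0.019593)
O(V, y) = V/3 + y/3 (O(V, y) = (V + y)/3 = V/3 + y/3)
-135775/(-471215) + O(-604, 77)/M = -135775/(-471215) + ((1/3)*(-604) + (1/3)*77)/(7622603313145/389040881191641) = -135775*(-1/471215) + (-604/3 + 77/3)*(389040881191641/7622603313145) = 27155/94243 - 527/3*389040881191641/7622603313145 = 27155/94243 - 4020089105646957/448388430185 = -378853081595664494876/42257470825924955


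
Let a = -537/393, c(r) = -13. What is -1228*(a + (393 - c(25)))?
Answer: -65092596/131 ≈ -4.9689e+5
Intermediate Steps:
a = -179/131 (a = -537*1/393 = -179/131 ≈ -1.3664)
-1228*(a + (393 - c(25))) = -1228*(-179/131 + (393 - 1*(-13))) = -1228*(-179/131 + (393 + 13)) = -1228*(-179/131 + 406) = -1228*53007/131 = -65092596/131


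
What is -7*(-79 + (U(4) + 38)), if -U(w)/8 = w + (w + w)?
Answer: 959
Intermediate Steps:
U(w) = -24*w (U(w) = -8*(w + (w + w)) = -8*(w + 2*w) = -24*w)
-7*(-79 + (U(4) + 38)) = -7*(-79 + (-24*4 + 38)) = -7*(-79 + (-96 + 38)) = -7*(-79 - 58) = -7*(-137) = 959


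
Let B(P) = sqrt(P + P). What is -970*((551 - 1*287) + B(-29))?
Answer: -256080 - 970*I*sqrt(58) ≈ -2.5608e+5 - 7387.3*I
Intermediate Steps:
B(P) = sqrt(2)*sqrt(P) (B(P) = sqrt(2*P) = sqrt(2)*sqrt(P))
-970*((551 - 1*287) + B(-29)) = -970*((551 - 1*287) + sqrt(2)*sqrt(-29)) = -970*((551 - 287) + sqrt(2)*(I*sqrt(29))) = -970*(264 + I*sqrt(58)) = -256080 - 970*I*sqrt(58)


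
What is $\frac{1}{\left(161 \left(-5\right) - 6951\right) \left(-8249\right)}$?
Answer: $\frac{1}{63979244} \approx 1.563 \cdot 10^{-8}$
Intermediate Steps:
$\frac{1}{\left(161 \left(-5\right) - 6951\right) \left(-8249\right)} = \frac{1}{-805 - 6951} \left(- \frac{1}{8249}\right) = \frac{1}{-7756} \left(- \frac{1}{8249}\right) = \left(- \frac{1}{7756}\right) \left(- \frac{1}{8249}\right) = \frac{1}{63979244}$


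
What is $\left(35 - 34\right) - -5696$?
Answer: $5697$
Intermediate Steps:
$\left(35 - 34\right) - -5696 = \left(35 - 34\right) + 5696 = 1 + 5696 = 5697$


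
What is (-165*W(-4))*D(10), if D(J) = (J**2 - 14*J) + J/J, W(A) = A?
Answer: -25740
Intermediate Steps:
D(J) = 1 + J**2 - 14*J (D(J) = (J**2 - 14*J) + 1 = 1 + J**2 - 14*J)
(-165*W(-4))*D(10) = (-165*(-4))*(1 + 10**2 - 14*10) = 660*(1 + 100 - 140) = 660*(-39) = -25740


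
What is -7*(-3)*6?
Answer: 126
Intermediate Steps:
-7*(-3)*6 = 21*6 = 126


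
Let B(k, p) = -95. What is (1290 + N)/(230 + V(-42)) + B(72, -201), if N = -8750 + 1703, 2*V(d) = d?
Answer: -1348/11 ≈ -122.55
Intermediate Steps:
V(d) = d/2
N = -7047
(1290 + N)/(230 + V(-42)) + B(72, -201) = (1290 - 7047)/(230 + (½)*(-42)) - 95 = -5757/(230 - 21) - 95 = -5757/209 - 95 = -5757*1/209 - 95 = -303/11 - 95 = -1348/11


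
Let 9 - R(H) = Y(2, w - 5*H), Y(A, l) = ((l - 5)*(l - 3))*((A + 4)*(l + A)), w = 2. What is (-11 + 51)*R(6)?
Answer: 6383880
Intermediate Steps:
Y(A, l) = (-5 + l)*(-3 + l)*(4 + A)*(A + l) (Y(A, l) = ((-5 + l)*(-3 + l))*((4 + A)*(A + l)) = (-5 + l)*(-3 + l)*(4 + A)*(A + l))
R(H) = -159 - 30*H - 6*(2 - 5*H)³ + 36*(2 - 5*H)² (R(H) = 9 - (-32*(2 - 5*H)² + 4*(2 - 5*H)³ + 15*2² + 60*2 + 60*(2 - 5*H) + 2*(2 - 5*H)³ + 2²*(2 - 5*H)² - 17*2*(2 - 5*H) - 8*(2 - 5*H)*2² - 4*2*(2 - 5*H)²) = 9 - (-32*(2 - 5*H)² + 4*(2 - 5*H)³ + 15*4 + 120 + (120 - 300*H) + 2*(2 - 5*H)³ + 4*(2 - 5*H)² + (-68 + 170*H) - 8*(2 - 5*H)*4 - 8*(2 - 5*H)²) = 9 - (-32*(2 - 5*H)² + 4*(2 - 5*H)³ + 60 + 120 + (120 - 300*H) + 2*(2 - 5*H)³ + 4*(2 - 5*H)² + (-68 + 170*H) + (-64 + 160*H) - 8*(2 - 5*H)²) = 9 - (168 - 36*(2 - 5*H)² + 6*(2 - 5*H)³ + 30*H) = 9 + (-168 - 30*H - 6*(2 - 5*H)³ + 36*(2 - 5*H)²) = -159 - 30*H - 6*(2 - 5*H)³ + 36*(2 - 5*H)²)
(-11 + 51)*R(6) = (-11 + 51)*(-63 - 390*6 + 750*6³) = 40*(-63 - 2340 + 750*216) = 40*(-63 - 2340 + 162000) = 40*159597 = 6383880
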